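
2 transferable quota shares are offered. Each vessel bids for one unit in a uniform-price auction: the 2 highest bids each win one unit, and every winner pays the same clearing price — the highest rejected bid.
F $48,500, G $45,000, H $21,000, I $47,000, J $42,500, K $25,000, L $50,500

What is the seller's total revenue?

Total revenue: $94,000

Ordering the bids: 50,500 (L), 48,500 (F), 47,000 (I), 45,000 (G), …
Top 2: L, F.
Clearing price = highest rejected bid = $47,000.
Total revenue = 2 × $47,000 = $94,000.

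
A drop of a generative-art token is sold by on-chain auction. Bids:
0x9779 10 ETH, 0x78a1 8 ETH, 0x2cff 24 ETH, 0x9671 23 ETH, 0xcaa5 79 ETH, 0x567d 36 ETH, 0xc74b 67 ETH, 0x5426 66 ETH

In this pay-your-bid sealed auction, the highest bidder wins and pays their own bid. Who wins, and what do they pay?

0xcaa5 pays 79 ETH

Pay-your-bid sealed auction: the highest bidder wins and pays their own bid.
Bids ranked: 79 (0xcaa5) > 67 (0xc74b) > 66 (0x5426) > 36 (0x567d) > 24 (0x2cff) > 23 (0x9671) > …
0xcaa5 has the highest bid and pays exactly that: 79 ETH.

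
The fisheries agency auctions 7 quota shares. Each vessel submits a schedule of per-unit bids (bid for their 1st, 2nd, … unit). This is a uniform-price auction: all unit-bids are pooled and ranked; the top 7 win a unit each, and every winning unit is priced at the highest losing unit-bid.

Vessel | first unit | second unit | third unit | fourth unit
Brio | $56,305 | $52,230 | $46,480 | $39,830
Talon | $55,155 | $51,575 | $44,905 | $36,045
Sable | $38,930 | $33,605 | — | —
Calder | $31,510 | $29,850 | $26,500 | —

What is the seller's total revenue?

Total revenue: $272,510

All unit-bids, highest first — top 7: 56,305 (Brio-1), 55,155 (Talon-1), 52,230 (Brio-2), 51,575 (Talon-2), 46,480 (Brio-3), 44,905 (Talon-3), 39,830 (Brio-4)
The (k+1)-th unit-bid is $38,930.
Allocation: Brio 4, Talon 3. Every unit priced at $38,930.
Revenue = 7 × 38,930 = $272,510.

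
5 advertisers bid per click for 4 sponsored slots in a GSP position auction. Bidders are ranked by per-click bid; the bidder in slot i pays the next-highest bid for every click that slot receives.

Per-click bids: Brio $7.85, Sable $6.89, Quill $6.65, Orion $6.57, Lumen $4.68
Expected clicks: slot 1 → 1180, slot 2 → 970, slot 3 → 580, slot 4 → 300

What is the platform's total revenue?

Ranked by bid: $7.85 (Brio) > $6.89 (Sable) > $6.65 (Quill) > $6.57 (Orion) > $4.68 (Lumen)
Slot 1: Brio pays $6.89 × 1180 = $8130.20
Slot 2: Sable pays $6.65 × 970 = $6450.50
Slot 3: Quill pays $6.57 × 580 = $3810.60
Slot 4: Orion pays $4.68 × 300 = $1404.00
Total = $19795.30

Total revenue: $19795.30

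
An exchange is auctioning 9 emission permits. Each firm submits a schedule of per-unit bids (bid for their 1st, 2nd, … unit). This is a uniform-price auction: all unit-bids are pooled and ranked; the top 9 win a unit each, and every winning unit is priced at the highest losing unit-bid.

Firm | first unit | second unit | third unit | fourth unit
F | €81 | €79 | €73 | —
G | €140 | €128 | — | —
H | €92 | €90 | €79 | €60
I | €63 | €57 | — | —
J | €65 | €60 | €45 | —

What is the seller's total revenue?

Pooled unit-bids ranked (top 9): 140 (G-1), 128 (G-2), 92 (H-1), 90 (H-2), 81 (F-1), 79 (F-2), 79 (H-3), 73 (F-3), 65 (J-1)
The (k+1)-th unit-bid is €63.
Allocation: F 3, G 2, H 3, J 1. Every unit priced at €63.
Revenue = 9 × 63 = €567.

Total revenue: €567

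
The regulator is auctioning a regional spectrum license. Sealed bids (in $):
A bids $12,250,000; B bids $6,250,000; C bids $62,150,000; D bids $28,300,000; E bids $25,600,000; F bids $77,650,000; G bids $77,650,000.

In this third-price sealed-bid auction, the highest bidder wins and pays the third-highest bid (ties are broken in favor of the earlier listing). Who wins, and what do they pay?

F pays $62,150,000

Rule: the highest bidder wins and pays the third-highest bid.
Bids ranked: 77,650,000 (F) > 77,650,000 (G) > 62,150,000 (C) > 28,300,000 (D) > 25,600,000 (E) > 12,250,000 (A) > …
Tie at $77,650,000 → F wins by tie-break.
F wins; payment is bid #3 in the ranking = $62,150,000.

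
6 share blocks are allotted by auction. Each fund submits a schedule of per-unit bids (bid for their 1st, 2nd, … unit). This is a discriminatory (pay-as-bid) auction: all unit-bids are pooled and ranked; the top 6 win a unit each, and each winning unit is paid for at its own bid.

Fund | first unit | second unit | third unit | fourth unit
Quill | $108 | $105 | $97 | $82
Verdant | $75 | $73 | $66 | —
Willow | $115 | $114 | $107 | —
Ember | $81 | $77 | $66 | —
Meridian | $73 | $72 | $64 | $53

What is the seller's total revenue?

Total revenue: $646

All unit-bids, highest first — top 6: 115 (Willow-1), 114 (Willow-2), 108 (Quill-1), 107 (Willow-3), 105 (Quill-2), 97 (Quill-3)
Next rejected bid: $82 (not a price — pay-as-bid).
Each winning unit pays its own bid.
Revenue = 115 + 114 + 108 + 107 + 105 + 97 = $646.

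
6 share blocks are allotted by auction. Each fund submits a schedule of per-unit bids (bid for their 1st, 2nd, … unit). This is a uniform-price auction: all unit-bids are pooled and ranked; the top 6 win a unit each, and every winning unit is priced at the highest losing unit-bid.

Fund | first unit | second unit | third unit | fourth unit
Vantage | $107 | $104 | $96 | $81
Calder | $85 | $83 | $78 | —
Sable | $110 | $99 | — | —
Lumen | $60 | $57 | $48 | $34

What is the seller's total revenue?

Total revenue: $498

Pooled unit-bids ranked (top 6): 110 (Sable-1), 107 (Vantage-1), 104 (Vantage-2), 99 (Sable-2), 96 (Vantage-3), 85 (Calder-1)
Highest rejected unit-bid = $83.
Allocation: Calder 1, Sable 2, Vantage 3. Every unit priced at $83.
Revenue = 6 × 83 = $498.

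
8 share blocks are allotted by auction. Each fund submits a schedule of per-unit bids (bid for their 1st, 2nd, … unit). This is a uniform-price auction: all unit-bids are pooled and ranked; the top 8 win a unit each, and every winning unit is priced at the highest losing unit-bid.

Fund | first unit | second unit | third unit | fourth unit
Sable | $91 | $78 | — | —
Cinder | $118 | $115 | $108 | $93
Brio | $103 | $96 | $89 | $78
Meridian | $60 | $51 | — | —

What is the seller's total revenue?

Total revenue: $624

Pooled unit-bids ranked (top 8): 118 (Cinder-1), 115 (Cinder-2), 108 (Cinder-3), 103 (Brio-1), 96 (Brio-2), 93 (Cinder-4), 91 (Sable-1), 89 (Brio-3)
The (k+1)-th unit-bid is $78.
Allocation: Brio 3, Cinder 4, Sable 1. Every unit priced at $78.
Revenue = 8 × 78 = $624.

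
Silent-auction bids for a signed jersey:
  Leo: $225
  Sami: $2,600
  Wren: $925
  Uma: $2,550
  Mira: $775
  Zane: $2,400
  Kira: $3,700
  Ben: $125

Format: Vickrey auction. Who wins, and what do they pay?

Kira pays $2,600

Bids ranked: 3,700 (Kira) > 2,600 (Sami) > 2,550 (Uma) > 2,400 (Zane) > 925 (Wren) > 775 (Mira) > …
Kira is highest; pays the second-highest bid, $2,600.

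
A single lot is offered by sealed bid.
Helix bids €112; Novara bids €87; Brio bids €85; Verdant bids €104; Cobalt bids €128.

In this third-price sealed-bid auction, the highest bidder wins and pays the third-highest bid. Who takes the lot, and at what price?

Rule: the highest bidder wins and pays the third-highest bid.
Bids in order: 128 (Cobalt) > 112 (Helix) > 104 (Verdant) > 87 (Novara) > 85 (Brio)
Cobalt is highest; pays the third-highest bid, €104.

Cobalt pays €104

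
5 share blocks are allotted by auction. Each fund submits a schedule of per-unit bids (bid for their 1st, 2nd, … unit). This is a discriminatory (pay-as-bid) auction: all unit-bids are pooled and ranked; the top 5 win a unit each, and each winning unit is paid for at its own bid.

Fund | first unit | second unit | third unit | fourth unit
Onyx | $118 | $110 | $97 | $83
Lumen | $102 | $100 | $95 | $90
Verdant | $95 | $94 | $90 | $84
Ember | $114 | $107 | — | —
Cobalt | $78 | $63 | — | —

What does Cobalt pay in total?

Cobalt pays $0

Pooled unit-bids ranked (top 5): 118 (Onyx-1), 114 (Ember-1), 110 (Onyx-2), 107 (Ember-2), 102 (Lumen-1)
Next rejected bid: $100 (not a price — pay-as-bid).
Cobalt wins no units.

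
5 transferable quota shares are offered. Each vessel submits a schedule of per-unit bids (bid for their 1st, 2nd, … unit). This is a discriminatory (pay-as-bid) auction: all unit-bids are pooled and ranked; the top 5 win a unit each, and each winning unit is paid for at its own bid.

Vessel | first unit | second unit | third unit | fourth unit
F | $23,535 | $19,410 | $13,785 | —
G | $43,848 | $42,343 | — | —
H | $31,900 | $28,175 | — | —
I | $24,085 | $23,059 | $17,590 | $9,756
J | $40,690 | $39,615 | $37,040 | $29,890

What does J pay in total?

J pays $117,345

Pooled unit-bids ranked (top 5): 43,848 (G-1), 42,343 (G-2), 40,690 (J-1), 39,615 (J-2), 37,040 (J-3)
Next rejected bid: $31,900 (not a price — pay-as-bid).
J's winning unit-bids: 40,690 + 39,615 + 37,040 = $117,345.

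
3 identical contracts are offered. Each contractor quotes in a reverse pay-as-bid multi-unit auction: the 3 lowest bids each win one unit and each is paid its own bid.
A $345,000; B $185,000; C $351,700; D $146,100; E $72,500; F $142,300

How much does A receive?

A is paid $0

Bids ranked low→high: 72,500 (E), 142,300 (F), 146,100 (D), 185,000 (B), 345,000 (A), …
The 3 lowest are E, F, D.
A does not win → $0.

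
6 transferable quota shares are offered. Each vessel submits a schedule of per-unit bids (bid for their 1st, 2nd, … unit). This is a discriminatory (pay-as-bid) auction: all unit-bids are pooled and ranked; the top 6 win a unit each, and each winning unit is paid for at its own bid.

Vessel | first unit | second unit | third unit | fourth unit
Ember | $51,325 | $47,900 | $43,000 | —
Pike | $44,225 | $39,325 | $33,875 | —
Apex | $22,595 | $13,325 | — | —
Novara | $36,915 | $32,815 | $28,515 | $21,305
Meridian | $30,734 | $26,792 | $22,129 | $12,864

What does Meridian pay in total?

All unit-bids, highest first — top 6: 51,325 (Ember-1), 47,900 (Ember-2), 44,225 (Pike-1), 43,000 (Ember-3), 39,325 (Pike-2), 36,915 (Novara-1)
Next rejected bid: $33,875 (not a price — pay-as-bid).
Meridian wins no units.

Meridian pays $0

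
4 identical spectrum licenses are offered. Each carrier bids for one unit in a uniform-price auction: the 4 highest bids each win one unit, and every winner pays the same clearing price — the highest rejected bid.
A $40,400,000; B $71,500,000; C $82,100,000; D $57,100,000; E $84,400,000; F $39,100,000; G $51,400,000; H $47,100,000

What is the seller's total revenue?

Bids ranked high→low: 84,400,000 (E), 82,100,000 (C), 71,500,000 (B), 57,100,000 (D), 51,400,000 (G), 47,100,000 (H), …
Winners (4 units): E, C, B, D.
Clearing price = highest rejected bid = $51,400,000.
Total revenue = 4 × $51,400,000 = $205,600,000.

Total revenue: $205,600,000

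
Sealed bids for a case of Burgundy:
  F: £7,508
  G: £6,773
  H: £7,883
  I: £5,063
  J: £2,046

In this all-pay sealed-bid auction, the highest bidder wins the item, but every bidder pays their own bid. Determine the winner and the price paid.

H pays £7,883

All-pay sealed-bid auction: the highest bidder wins the item, but every bidder pays their own bid.
Bids ranked: 7,883 (H) > 7,508 (F) > 6,773 (G) > 5,063 (I) > 2,046 (J)
H wins with the top bid; all bids are sunk regardless.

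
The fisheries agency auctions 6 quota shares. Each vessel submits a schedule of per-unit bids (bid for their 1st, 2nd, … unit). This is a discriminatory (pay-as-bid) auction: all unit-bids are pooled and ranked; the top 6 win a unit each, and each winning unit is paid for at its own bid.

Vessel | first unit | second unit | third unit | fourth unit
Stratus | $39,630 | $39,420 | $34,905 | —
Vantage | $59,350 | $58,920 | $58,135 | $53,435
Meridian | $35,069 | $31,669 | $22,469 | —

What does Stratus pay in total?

Stratus pays $79,050

All unit-bids, highest first — top 6: 59,350 (Vantage-1), 58,920 (Vantage-2), 58,135 (Vantage-3), 53,435 (Vantage-4), 39,630 (Stratus-1), 39,420 (Stratus-2)
Next rejected bid: $35,069 (not a price — pay-as-bid).
Stratus's winning unit-bids: 39,630 + 39,420 = $79,050.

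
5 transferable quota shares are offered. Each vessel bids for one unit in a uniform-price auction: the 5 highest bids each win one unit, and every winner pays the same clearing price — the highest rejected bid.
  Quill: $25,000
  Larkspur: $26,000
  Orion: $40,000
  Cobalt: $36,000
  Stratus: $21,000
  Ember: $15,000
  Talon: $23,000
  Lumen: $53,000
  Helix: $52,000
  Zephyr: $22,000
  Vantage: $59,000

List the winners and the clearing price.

Bids ranked high→low: 59,000 (Vantage), 53,000 (Lumen), 52,000 (Helix), 40,000 (Orion), 36,000 (Cobalt), 26,000 (Larkspur), 25,000 (Quill), …
The 5 highest are Vantage, Lumen, Helix, Orion, Cobalt.
Highest unsuccessful bid: $26,000 → clearing price.

Vantage, Lumen, Helix, Orion, Cobalt; each pays $26,000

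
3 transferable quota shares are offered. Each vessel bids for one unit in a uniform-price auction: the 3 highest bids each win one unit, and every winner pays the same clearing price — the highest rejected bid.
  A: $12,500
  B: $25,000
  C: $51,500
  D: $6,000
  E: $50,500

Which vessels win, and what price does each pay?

Bids ranked high→low: 51,500 (C), 50,500 (E), 25,000 (B), 12,500 (A), 6,000 (D)
The 3 highest are C, E, B.
First losing bid is A's $12,500, which sets the uniform price.

C, E, B; each pays $12,500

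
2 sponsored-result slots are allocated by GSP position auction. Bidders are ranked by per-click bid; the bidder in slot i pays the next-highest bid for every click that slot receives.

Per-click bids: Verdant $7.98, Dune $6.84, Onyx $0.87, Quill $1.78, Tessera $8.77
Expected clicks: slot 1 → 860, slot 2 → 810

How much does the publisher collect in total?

Total revenue: $12403.20

Per-click bids in order: $8.77 (Tessera) > $7.98 (Verdant) > $6.84 (Dune) > …
Slot 1: Tessera pays $7.98 × 860 = $6862.80
Slot 2: Verdant pays $6.84 × 810 = $5540.40
Total = $12403.20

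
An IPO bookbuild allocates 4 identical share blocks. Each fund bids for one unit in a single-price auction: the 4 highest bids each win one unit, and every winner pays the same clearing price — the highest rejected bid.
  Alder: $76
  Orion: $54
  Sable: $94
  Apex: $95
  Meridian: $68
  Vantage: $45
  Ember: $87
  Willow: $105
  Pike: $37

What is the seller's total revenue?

Ordering the bids: 105 (Willow), 95 (Apex), 94 (Sable), 87 (Ember), 76 (Alder), 68 (Meridian), …
Winners (4 units): Willow, Apex, Sable, Ember.
Clearing price = highest rejected bid = $76.
Total revenue = 4 × $76 = $304.

Total revenue: $304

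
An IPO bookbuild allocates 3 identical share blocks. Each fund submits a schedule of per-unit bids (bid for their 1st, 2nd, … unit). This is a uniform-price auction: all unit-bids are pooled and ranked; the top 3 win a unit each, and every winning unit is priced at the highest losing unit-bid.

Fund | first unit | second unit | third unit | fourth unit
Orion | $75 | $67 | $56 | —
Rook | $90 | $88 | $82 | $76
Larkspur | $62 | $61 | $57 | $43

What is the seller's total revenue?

All unit-bids, highest first — top 3: 90 (Rook-1), 88 (Rook-2), 82 (Rook-3)
The (k+1)-th unit-bid is $76.
Allocation: Rook 3. Every unit priced at $76.
Revenue = 3 × 76 = $228.

Total revenue: $228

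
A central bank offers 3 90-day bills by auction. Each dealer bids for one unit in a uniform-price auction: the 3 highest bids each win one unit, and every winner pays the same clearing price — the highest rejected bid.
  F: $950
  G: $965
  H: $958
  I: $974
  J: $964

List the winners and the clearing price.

I, G, J; each pays $958

Ordering the bids: 974 (I), 965 (G), 964 (J), 958 (H), 950 (F)
The 3 highest are I, G, J.
Highest unsuccessful bid: $958 → clearing price.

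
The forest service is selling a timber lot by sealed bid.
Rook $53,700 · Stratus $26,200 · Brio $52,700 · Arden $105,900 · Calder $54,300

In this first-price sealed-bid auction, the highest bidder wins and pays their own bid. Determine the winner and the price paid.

Arden pays $105,900

Bids in order: 105,900 (Arden) > 54,300 (Calder) > 53,700 (Rook) > 52,700 (Brio) > 26,200 (Stratus)
Arden is highest → pays own bid, $105,900.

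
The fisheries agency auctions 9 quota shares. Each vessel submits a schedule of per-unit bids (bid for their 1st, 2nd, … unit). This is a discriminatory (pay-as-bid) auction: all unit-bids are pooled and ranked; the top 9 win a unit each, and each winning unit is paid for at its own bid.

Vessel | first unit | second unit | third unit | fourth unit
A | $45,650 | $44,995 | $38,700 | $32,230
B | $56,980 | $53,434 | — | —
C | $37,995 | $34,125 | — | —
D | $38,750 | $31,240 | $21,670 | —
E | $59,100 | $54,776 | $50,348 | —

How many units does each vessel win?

All unit-bids, highest first — top 9: 59,100 (E-1), 56,980 (B-1), 54,776 (E-2), 53,434 (B-2), 50,348 (E-3), 45,650 (A-1), 44,995 (A-2), 38,750 (D-1), 38,700 (A-3)
Next rejected bid: $37,995 (not a price — pay-as-bid).
Allocation: A 3, B 2, D 1, E 3.

A 3, B 2, D 1, E 3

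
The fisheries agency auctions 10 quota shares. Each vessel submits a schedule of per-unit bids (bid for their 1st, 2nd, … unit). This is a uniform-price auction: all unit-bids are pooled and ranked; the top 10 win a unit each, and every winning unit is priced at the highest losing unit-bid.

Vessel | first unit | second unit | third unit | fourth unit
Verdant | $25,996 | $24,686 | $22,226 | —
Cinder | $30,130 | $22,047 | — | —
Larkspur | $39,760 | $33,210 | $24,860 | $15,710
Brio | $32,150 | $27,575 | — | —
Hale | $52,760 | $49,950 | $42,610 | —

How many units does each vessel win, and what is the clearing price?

All unit-bids, highest first — top 10: 52,760 (Hale-1), 49,950 (Hale-2), 42,610 (Hale-3), 39,760 (Larkspur-1), 33,210 (Larkspur-2), 32,150 (Brio-1), 30,130 (Cinder-1), 27,575 (Brio-2), 25,996 (Verdant-1), 24,860 (Larkspur-3)
First bid not allocated: $24,686.
Allocation: Brio 2, Cinder 1, Hale 3, Larkspur 3, Verdant 1.

Brio 2, Cinder 1, Hale 3, Larkspur 3, Verdant 1; clearing price $24,686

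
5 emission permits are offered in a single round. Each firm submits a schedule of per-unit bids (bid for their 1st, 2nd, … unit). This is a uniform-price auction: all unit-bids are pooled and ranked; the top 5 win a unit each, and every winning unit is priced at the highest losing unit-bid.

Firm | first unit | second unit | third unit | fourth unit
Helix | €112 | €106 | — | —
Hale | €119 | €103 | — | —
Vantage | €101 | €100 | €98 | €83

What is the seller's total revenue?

Merging the schedules and taking the best 5: 119 (Hale-1), 112 (Helix-1), 106 (Helix-2), 103 (Hale-2), 101 (Vantage-1)
First bid not allocated: €100.
Allocation: Hale 2, Helix 2, Vantage 1. Every unit priced at €100.
Revenue = 5 × 100 = €500.

Total revenue: €500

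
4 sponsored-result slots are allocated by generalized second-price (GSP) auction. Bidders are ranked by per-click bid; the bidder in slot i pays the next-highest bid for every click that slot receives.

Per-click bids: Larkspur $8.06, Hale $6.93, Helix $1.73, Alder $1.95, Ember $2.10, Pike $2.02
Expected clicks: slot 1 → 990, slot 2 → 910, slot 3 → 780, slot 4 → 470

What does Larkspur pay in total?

Larkspur pays $6860.70

Ranked by bid: $8.06 (Larkspur) > $6.93 (Hale) > $2.10 (Ember) > $2.02 (Pike) > $1.95 (Alder) > …
Larkspur holds slot 1 → pays next bid $6.93 × 990 clicks = $6860.70.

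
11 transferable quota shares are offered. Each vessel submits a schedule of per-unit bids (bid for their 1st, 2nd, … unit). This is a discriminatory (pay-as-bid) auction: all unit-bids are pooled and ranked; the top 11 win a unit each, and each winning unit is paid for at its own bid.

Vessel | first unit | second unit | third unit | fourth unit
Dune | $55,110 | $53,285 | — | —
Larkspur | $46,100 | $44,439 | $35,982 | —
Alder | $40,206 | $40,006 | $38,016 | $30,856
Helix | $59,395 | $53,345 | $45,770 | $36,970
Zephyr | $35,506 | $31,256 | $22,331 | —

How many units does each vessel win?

Alder 3, Dune 2, Helix 4, Larkspur 2

Merging the schedules and taking the best 11: 59,395 (Helix-1), 55,110 (Dune-1), 53,345 (Helix-2), 53,285 (Dune-2), 46,100 (Larkspur-1), 45,770 (Helix-3), 44,439 (Larkspur-2), 40,206 (Alder-1), 40,006 (Alder-2), 38,016 (Alder-3), 36,970 (Helix-4)
Next rejected bid: $35,982 (not a price — pay-as-bid).
Allocation: Alder 3, Dune 2, Helix 4, Larkspur 2.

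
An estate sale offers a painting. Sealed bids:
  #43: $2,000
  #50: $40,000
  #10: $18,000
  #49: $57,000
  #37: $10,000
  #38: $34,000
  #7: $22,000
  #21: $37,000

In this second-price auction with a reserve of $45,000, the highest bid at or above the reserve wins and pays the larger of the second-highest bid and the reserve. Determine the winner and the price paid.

#49 pays $45,000

Rule: the highest bid at or above the reserve wins and pays the larger of the second-highest bid and the reserve.
Sorting bids: 57,000 (#49) > 40,000 (#50) > 37,000 (#21) > 34,000 (#38) > 22,000 (#7) > 18,000 (#10) > …
Highest eligible bid: #49 at $57,000.
Second-highest bid $40,000 is below the reserve $45,000, so the reserve binds → payment $45,000.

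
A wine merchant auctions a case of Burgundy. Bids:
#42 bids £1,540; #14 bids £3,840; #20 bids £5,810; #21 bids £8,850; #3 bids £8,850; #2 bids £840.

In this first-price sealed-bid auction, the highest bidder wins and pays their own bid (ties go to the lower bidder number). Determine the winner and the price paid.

#3 pays £8,850

Bids in order: 8,850 (#3) > 8,850 (#21) > 5,810 (#20) > 3,840 (#14) > 1,540 (#42) > 840 (#2)
#3 and #21 tie at £8,850; tie-break gives it to #3.
#3 has the highest bid and pays exactly that: £8,850.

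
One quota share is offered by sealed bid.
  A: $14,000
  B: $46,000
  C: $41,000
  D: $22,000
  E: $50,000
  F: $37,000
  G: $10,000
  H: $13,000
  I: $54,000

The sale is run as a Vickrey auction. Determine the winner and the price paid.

I pays $50,000

Bids in order: 54,000 (I) > 50,000 (E) > 46,000 (B) > 41,000 (C) > 37,000 (F) > 22,000 (D) > …
I is highest; pays the second-highest bid, $50,000.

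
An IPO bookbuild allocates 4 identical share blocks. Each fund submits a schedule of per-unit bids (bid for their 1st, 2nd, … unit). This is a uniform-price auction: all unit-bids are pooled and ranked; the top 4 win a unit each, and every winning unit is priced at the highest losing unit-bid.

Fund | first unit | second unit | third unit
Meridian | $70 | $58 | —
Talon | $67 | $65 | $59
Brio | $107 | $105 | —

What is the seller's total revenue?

Total revenue: $260

Pooled unit-bids ranked (top 4): 107 (Brio-1), 105 (Brio-2), 70 (Meridian-1), 67 (Talon-1)
First bid not allocated: $65.
Allocation: Brio 2, Meridian 1, Talon 1. Every unit priced at $65.
Revenue = 4 × 65 = $260.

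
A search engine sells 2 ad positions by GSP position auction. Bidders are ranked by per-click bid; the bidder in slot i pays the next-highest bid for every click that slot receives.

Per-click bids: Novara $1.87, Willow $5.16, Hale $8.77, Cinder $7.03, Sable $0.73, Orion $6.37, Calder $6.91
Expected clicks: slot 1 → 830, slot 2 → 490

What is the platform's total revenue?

Per-click bids in order: $8.77 (Hale) > $7.03 (Cinder) > $6.91 (Calder) > …
Slot 1: Hale pays $7.03 × 830 = $5834.90
Slot 2: Cinder pays $6.91 × 490 = $3385.90
Total = $9220.80

Total revenue: $9220.80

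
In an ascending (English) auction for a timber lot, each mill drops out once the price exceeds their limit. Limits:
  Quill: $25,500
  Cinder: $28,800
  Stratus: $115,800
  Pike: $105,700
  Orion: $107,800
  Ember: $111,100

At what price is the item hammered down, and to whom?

Rule: the price rises until one bidder remains; the winner pays the price at which the last rival dropped out.
Sorting limits: 115,800 (Stratus) > 111,100 (Ember) > 107,800 (Orion) > 105,700 (Pike) > 28,800 (Cinder) > 25,500 (Quill)
Once the price passes $111,100, only Stratus is left; the hammer falls at Ember's limit of $111,100.

Stratus wins at $111,100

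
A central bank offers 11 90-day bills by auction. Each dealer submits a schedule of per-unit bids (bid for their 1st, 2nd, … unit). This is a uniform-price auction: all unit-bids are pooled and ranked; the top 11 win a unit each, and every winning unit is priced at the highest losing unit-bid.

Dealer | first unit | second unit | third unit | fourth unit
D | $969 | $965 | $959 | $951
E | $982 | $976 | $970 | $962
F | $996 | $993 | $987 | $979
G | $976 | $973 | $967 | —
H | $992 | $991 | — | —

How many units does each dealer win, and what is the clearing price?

E 3, F 4, G 2, H 2; clearing price $969

All unit-bids, highest first — top 11: 996 (F-1), 993 (F-2), 992 (H-1), 991 (H-2), 987 (F-3), 982 (E-1), 979 (F-4), 976 (E-2), 976 (G-1), 973 (G-2), 970 (E-3)
Highest rejected unit-bid = $969.
Allocation: E 3, F 4, G 2, H 2.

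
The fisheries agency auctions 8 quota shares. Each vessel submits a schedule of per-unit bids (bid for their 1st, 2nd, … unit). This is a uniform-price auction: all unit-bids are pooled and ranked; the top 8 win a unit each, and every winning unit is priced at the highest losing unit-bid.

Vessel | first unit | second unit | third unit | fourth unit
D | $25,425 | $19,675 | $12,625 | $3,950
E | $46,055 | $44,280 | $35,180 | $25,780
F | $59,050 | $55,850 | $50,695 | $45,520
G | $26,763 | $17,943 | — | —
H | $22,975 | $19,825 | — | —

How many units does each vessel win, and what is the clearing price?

All unit-bids, highest first — top 8: 59,050 (F-1), 55,850 (F-2), 50,695 (F-3), 46,055 (E-1), 45,520 (F-4), 44,280 (E-2), 35,180 (E-3), 26,763 (G-1)
First bid not allocated: $25,780.
Allocation: E 3, F 4, G 1.

E 3, F 4, G 1; clearing price $25,780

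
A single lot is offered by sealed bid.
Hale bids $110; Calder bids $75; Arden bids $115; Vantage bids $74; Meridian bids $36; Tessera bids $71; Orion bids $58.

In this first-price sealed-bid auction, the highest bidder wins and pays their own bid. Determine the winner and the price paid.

Bids in order: 115 (Arden) > 110 (Hale) > 75 (Calder) > 74 (Vantage) > 71 (Tessera) > 58 (Orion) > …
First-price: Arden pays what they bid, $115.

Arden pays $115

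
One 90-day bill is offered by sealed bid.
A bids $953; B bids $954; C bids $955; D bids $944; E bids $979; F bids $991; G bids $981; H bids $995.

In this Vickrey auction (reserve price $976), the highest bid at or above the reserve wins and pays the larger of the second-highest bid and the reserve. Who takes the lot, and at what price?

Sorting bids: 995 (H) > 991 (F) > 981 (G) > 979 (E) > 955 (C) > 954 (B) > …
Highest eligible bid: H at $995.
max(second-highest $991, reserve $976) = $991; the reserve does not bind.

H pays $991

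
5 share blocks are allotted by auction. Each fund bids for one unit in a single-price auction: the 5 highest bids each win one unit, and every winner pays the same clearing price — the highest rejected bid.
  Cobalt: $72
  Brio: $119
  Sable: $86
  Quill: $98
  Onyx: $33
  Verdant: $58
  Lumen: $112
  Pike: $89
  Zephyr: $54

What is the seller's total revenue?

Total revenue: $360

Bids ranked high→low: 119 (Brio), 112 (Lumen), 98 (Quill), 89 (Pike), 86 (Sable), 72 (Cobalt), 58 (Verdant), …
Winners (5 units): Brio, Lumen, Quill, Pike, Sable.
Clearing price = highest rejected bid = $72.
Total revenue = 5 × $72 = $360.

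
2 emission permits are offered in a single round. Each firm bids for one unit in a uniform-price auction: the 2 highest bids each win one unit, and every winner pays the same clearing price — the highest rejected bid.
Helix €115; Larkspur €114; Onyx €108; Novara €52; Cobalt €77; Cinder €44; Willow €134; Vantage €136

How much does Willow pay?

Willow pays €115

Bids ranked high→low: 136 (Vantage), 134 (Willow), 115 (Helix), 114 (Larkspur), …
The 2 highest are Vantage, Willow.
Highest unsuccessful bid: €115 → clearing price.
Willow wins → pays €115.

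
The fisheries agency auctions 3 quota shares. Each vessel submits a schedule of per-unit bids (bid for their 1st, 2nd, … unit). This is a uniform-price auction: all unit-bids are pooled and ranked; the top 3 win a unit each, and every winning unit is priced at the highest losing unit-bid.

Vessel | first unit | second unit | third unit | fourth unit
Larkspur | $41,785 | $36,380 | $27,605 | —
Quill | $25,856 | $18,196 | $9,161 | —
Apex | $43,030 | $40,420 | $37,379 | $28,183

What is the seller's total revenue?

Total revenue: $112,137

Pooled unit-bids ranked (top 3): 43,030 (Apex-1), 41,785 (Larkspur-1), 40,420 (Apex-2)
Highest rejected unit-bid = $37,379.
Allocation: Apex 2, Larkspur 1. Every unit priced at $37,379.
Revenue = 3 × 37,379 = $112,137.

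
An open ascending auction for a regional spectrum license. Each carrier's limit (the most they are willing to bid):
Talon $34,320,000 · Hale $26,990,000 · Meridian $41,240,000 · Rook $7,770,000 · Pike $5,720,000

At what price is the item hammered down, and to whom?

Meridian wins at $34,320,000

Open ascending-bid auction: the price rises until one bidder remains; the winner pays the price at which the last rival dropped out.
Limits ranked: 41,240,000 (Meridian) > 34,320,000 (Talon) > 26,990,000 (Hale) > 7,770,000 (Rook) > 5,720,000 (Pike)
Once the price passes $34,320,000, only Meridian is left; the hammer falls at Talon's limit of $34,320,000.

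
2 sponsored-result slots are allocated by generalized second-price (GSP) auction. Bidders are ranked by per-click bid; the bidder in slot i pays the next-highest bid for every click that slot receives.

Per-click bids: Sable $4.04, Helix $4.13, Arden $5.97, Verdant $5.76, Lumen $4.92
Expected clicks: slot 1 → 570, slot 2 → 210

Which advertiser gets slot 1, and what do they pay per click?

Per-click bids in order: $5.97 (Arden) > $5.76 (Verdant) > $4.92 (Lumen) > …
Slot 1 goes to the first-ranked bidder, Arden, who pays the next bid down: $5.76/click.

Arden; $5.76 per click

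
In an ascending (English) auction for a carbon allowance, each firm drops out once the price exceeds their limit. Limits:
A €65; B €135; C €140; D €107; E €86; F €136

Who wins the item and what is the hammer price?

Limits in order: 140 (C) > 136 (F) > 135 (B) > 107 (D) > 86 (E) > 65 (A)
Bidding ends when F exits at €136; C takes it.

C wins at €136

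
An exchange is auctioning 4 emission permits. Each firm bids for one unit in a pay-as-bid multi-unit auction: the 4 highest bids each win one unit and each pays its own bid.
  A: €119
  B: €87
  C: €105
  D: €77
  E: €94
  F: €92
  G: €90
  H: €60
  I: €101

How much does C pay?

Bids ranked high→low: 119 (A), 105 (C), 101 (I), 94 (E), 92 (F), 90 (G), …
Top 4: A, C, I, E.
C wins → own bid €105.

C pays €105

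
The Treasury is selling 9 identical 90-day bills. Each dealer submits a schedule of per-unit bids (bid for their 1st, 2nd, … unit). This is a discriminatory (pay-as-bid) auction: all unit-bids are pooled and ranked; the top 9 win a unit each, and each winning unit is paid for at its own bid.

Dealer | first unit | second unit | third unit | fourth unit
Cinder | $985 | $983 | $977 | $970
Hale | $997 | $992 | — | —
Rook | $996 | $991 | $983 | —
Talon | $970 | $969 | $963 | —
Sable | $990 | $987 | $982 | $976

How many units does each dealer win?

All unit-bids, highest first — top 9: 997 (Hale-1), 996 (Rook-1), 992 (Hale-2), 991 (Rook-2), 990 (Sable-1), 987 (Sable-2), 985 (Cinder-1), 983 (Cinder-2), 983 (Rook-3)
Next rejected bid: $982 (not a price — pay-as-bid).
Allocation: Cinder 2, Hale 2, Rook 3, Sable 2.

Cinder 2, Hale 2, Rook 3, Sable 2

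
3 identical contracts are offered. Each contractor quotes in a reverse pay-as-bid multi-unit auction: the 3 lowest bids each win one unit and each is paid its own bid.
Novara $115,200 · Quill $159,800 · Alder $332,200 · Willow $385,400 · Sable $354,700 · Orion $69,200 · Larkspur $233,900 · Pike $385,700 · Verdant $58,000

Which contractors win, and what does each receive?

Ordering the bids: 58,000 (Verdant), 69,200 (Orion), 115,200 (Novara), 159,800 (Quill), 233,900 (Larkspur), …
Lowest 3: Verdant, Orion, Novara.
Each winner is paid its own bid: Verdant $58,000, Orion $69,200, Novara $115,200.

Verdant $58,000, Orion $69,200, Novara $115,200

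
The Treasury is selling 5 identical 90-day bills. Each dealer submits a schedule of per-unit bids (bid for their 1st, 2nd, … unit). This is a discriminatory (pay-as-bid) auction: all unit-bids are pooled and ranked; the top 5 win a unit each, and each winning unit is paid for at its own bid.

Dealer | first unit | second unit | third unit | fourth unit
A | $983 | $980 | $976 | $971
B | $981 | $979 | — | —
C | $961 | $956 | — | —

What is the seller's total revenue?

Total revenue: $4,899

Merging the schedules and taking the best 5: 983 (A-1), 981 (B-1), 980 (A-2), 979 (B-2), 976 (A-3)
Next rejected bid: $971 (not a price — pay-as-bid).
Each winning unit pays its own bid.
Revenue = 983 + 981 + 980 + 979 + 976 = $4,899.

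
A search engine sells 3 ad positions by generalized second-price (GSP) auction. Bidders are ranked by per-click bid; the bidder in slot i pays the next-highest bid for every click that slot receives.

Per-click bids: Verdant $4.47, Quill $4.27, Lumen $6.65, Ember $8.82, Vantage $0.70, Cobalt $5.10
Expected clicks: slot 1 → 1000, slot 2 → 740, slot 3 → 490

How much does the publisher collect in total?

Ranked by bid: $8.82 (Ember) > $6.65 (Lumen) > $5.10 (Cobalt) > $4.47 (Verdant) > …
Slot 1: Ember pays $6.65 × 1000 = $6650.00
Slot 2: Lumen pays $5.10 × 740 = $3774.00
Slot 3: Cobalt pays $4.47 × 490 = $2190.30
Total = $12614.30

Total revenue: $12614.30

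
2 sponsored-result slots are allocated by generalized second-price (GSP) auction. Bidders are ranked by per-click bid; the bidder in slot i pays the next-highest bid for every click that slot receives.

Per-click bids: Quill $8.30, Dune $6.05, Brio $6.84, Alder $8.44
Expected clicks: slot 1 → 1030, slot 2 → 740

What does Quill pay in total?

Quill pays $5061.60

Sorting advertisers: $8.44 (Alder) > $8.30 (Quill) > $6.84 (Brio) > …
Quill holds slot 2 → pays next bid $6.84 × 740 clicks = $5061.60.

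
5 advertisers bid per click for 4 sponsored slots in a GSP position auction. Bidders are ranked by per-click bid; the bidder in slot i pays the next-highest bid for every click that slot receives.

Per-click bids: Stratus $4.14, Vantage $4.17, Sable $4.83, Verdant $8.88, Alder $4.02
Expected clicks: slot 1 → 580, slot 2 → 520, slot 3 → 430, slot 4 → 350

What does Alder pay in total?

Alder pays $0.00

Per-click bids in order: $8.88 (Verdant) > $4.83 (Sable) > $4.17 (Vantage) > $4.14 (Stratus) > $4.02 (Alder)
Alder ranks below slot 4 → no slot, pays nothing.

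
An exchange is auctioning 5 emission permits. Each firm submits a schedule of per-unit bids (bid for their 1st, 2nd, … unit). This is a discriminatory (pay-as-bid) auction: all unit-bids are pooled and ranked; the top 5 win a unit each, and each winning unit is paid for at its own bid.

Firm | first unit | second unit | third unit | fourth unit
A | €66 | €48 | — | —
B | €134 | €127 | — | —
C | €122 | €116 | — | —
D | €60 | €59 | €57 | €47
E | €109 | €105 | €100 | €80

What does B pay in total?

Merging the schedules and taking the best 5: 134 (B-1), 127 (B-2), 122 (C-1), 116 (C-2), 109 (E-1)
Next rejected bid: €105 (not a price — pay-as-bid).
B's winning unit-bids: 134 + 127 = €261.

B pays €261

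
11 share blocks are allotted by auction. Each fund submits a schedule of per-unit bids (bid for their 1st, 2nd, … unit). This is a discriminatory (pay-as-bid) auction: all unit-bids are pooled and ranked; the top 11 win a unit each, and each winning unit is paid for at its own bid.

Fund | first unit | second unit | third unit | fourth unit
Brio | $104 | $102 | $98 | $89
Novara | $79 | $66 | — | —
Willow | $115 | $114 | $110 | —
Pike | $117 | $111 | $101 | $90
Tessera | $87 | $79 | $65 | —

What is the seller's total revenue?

Pooled unit-bids ranked (top 11): 117 (Pike-1), 115 (Willow-1), 114 (Willow-2), 111 (Pike-2), 110 (Willow-3), 104 (Brio-1), 102 (Brio-2), 101 (Pike-3), 98 (Brio-3), 90 (Pike-4), 89 (Brio-4)
Next rejected bid: $87 (not a price — pay-as-bid).
Each winning unit pays its own bid.
Revenue = 117 + 115 + 114 + 111 + 110 + 104 + 102 + 101 + 98 + 90 + 89 = $1,151.

Total revenue: $1,151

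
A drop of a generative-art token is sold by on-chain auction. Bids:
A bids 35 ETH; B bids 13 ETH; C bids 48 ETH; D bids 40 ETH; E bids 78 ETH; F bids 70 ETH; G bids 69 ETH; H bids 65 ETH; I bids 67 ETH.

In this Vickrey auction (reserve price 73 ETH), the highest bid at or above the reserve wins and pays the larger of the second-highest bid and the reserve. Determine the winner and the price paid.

E pays 73 ETH

Bids in order: 78 (E) > 70 (F) > 69 (G) > 67 (I) > 65 (H) > 48 (C) > …
E has the top bid at or above the reserve (78 ETH).
max(second-highest 70 ETH, reserve 73 ETH) = 73 ETH.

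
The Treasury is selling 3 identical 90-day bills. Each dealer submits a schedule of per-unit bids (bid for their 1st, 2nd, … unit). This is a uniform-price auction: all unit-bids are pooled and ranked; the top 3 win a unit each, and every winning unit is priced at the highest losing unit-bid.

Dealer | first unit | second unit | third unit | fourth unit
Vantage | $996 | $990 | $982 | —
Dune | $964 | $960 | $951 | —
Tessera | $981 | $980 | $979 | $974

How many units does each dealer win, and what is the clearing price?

Vantage 3; clearing price $981

Pooled unit-bids ranked (top 3): 996 (Vantage-1), 990 (Vantage-2), 982 (Vantage-3)
First bid not allocated: $981.
Allocation: Vantage 3.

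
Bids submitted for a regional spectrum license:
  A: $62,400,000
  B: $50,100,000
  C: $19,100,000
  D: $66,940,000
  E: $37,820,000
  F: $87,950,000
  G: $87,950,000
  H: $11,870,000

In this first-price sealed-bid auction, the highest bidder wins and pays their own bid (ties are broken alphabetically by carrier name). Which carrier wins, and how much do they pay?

Sorting bids: 87,950,000 (F) > 87,950,000 (G) > 66,940,000 (D) > 62,400,000 (A) > 50,100,000 (B) > 37,820,000 (E) > …
F and G tie at $87,950,000; tie-break gives it to F.
First-price: F pays what they bid, $87,950,000.

F pays $87,950,000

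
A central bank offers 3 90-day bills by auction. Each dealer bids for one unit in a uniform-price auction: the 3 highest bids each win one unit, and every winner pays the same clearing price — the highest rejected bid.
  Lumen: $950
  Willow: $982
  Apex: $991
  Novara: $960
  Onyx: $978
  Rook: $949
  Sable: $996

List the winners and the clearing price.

Sable, Apex, Willow; each pays $978

Bids ranked high→low: 996 (Sable), 991 (Apex), 982 (Willow), 978 (Onyx), 960 (Novara), …
Winners (3 units): Sable, Apex, Willow.
Highest unsuccessful bid: $978 → clearing price.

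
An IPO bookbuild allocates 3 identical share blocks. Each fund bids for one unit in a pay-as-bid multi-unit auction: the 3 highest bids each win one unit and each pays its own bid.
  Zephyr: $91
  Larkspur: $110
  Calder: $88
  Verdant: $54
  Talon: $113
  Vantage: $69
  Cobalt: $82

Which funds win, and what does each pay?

Ordering the bids: 113 (Talon), 110 (Larkspur), 91 (Zephyr), 88 (Calder), 82 (Cobalt), …
Top 3: Talon, Larkspur, Zephyr.
Each winner pays its own bid: Talon $113, Larkspur $110, Zephyr $91.

Talon $113, Larkspur $110, Zephyr $91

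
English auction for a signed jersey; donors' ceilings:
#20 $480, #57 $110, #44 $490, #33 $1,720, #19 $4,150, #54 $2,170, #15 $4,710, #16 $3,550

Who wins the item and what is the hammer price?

#15 wins at $4,150

Limits in order: 4,710 (#15) > 4,150 (#19) > 3,550 (#16) > 2,170 (#54) > 1,720 (#33) > 490 (#44) > …
Bidding ends when #19 exits at $4,150; #15 takes it.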